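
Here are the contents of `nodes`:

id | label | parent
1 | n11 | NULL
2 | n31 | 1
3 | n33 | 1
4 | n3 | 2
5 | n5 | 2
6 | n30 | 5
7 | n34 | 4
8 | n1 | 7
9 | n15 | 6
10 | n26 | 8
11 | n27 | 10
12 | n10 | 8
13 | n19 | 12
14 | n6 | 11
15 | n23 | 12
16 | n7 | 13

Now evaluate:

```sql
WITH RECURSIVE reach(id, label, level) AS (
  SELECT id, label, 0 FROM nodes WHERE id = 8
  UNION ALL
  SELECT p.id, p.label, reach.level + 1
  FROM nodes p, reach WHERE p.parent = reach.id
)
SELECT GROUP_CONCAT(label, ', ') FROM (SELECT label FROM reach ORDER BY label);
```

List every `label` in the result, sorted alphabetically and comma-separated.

Base: id=8 (n1) at level 0.
Iteration 1: rows with parent in {8} -> n26 (id 10, level 1), n10 (id 12, level 1).
Iteration 2: rows with parent in {10,12} -> n27 (id 11, level 2), n19 (id 13, level 2), n23 (id 15, level 2).
Iteration 3: rows with parent in {11,13,15} -> n6 (id 14, level 3), n7 (id 16, level 3).
Iteration 4: no rows with parent in {14,16}; recursion stops.

n1, n10, n19, n23, n26, n27, n6, n7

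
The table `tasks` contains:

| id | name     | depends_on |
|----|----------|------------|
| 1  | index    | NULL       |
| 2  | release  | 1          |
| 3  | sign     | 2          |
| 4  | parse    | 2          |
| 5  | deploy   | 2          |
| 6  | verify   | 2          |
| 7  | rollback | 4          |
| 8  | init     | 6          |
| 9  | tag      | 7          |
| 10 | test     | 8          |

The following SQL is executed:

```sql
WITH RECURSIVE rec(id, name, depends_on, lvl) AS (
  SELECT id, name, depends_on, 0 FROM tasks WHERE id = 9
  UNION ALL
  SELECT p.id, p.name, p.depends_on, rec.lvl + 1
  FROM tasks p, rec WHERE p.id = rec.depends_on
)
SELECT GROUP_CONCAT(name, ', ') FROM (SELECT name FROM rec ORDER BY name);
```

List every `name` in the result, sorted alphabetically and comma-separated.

Base: id=9 (tag), depends_on=7, lvl 0.
Iteration 1: join on id=7 -> rollback (id 7, depends_on=4, lvl 1).
Iteration 2: join on id=4 -> parse (id 4, depends_on=2, lvl 2).
Iteration 3: join on id=2 -> release (id 2, depends_on=1, lvl 3).
Iteration 4: join on id=1 -> index (id 1, depends_on=NULL, lvl 4).
Iteration 5: depends_on is NULL; no match; recursion stops.

index, parse, release, rollback, tag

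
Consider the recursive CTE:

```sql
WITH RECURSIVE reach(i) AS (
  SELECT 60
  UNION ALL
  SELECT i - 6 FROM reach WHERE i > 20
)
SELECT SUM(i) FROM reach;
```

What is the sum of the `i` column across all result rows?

Base: i=60.
Iteration 1: 60 > 20 holds -> i = 60 - 6 = 54.
Iteration 2: 54 > 20 holds -> i = 54 - 6 = 48.
Iteration 3: 48 > 20 holds -> i = 48 - 6 = 42.
Iteration 4: 42 > 20 holds -> i = 42 - 6 = 36.
Iteration 5: 36 > 20 holds -> i = 36 - 6 = 30.
Iteration 6: 30 > 20 holds -> i = 30 - 6 = 24.
Iteration 7: 24 > 20 holds -> i = 24 - 6 = 18.
Iteration 8: 18 > 20 fails; recursion stops.
SUM(i) = 60 + 54 + 48 + 42 + 36 + 30 + 24 + 18 = 312.

312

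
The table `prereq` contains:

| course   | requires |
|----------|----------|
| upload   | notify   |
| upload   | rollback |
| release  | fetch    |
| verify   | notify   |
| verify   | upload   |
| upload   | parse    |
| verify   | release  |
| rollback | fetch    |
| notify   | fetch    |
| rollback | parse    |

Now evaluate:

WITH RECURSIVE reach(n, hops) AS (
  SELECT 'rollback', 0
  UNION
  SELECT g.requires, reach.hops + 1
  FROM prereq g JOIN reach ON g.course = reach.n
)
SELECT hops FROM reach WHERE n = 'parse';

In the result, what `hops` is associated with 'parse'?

1

Base: (rollback, hops=0).
Iteration 1: edges from {rollback} -> (fetch, hops=1), (parse, hops=1).
Iteration 2: no outgoing edges from {fetch,parse}; recursion stops.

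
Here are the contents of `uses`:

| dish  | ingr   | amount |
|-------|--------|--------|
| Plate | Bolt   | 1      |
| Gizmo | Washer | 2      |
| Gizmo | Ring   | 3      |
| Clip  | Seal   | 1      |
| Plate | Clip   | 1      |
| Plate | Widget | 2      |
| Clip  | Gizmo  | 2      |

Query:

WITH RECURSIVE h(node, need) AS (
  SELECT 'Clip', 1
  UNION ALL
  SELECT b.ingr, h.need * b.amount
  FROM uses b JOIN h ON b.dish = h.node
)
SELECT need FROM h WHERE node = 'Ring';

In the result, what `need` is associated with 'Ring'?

6

Base: (Clip, need=1).
Iteration 1: components of {Clip} -> Gizmo = 1*2 = 2, Seal = 1*1 = 1.
Iteration 2: components of {Gizmo,Seal} -> Ring = 2*3 = 6, Washer = 2*2 = 4.
Iteration 3: no further components; recursion stops.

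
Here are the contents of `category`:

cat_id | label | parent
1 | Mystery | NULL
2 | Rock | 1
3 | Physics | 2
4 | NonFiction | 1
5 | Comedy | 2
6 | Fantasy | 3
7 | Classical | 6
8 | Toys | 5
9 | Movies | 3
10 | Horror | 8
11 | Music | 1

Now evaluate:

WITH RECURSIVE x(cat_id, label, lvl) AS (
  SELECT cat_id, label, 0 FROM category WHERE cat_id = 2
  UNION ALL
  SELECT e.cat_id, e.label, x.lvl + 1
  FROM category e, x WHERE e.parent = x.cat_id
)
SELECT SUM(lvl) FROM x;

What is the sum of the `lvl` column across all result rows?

14

Base: cat_id=2 (Rock) at lvl 0.
Iteration 1: rows with parent in {2} -> Physics (id 3, lvl 1), Comedy (id 5, lvl 1).
Iteration 2: rows with parent in {3,5} -> Fantasy (id 6, lvl 2), Toys (id 8, lvl 2), Movies (id 9, lvl 2).
Iteration 3: rows with parent in {6,8,9} -> Classical (id 7, lvl 3), Horror (id 10, lvl 3).
Iteration 4: no rows with parent in {7,10}; recursion stops.
SUM(lvl) = 0 + 1 + 1 + 2 + 2 + 2 + 3 + 3 = 14.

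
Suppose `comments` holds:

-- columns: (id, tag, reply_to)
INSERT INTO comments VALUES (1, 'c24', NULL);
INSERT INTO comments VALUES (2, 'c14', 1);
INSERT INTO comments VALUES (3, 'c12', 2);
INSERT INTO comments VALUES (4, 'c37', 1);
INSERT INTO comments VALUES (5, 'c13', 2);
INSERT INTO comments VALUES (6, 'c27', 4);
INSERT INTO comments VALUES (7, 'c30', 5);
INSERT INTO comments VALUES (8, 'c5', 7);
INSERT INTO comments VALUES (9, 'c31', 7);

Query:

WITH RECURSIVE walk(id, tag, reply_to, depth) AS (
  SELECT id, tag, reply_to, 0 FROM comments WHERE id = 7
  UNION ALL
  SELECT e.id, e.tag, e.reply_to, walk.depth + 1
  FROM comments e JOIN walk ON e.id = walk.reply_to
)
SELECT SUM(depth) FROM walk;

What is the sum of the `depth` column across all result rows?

Base: id=7 (c30), reply_to=5, depth 0.
Iteration 1: join on id=5 -> c13 (id 5, reply_to=2, depth 1).
Iteration 2: join on id=2 -> c14 (id 2, reply_to=1, depth 2).
Iteration 3: join on id=1 -> c24 (id 1, reply_to=NULL, depth 3).
Iteration 4: reply_to is NULL; no match; recursion stops.
SUM(depth) = 0 + 1 + 2 + 3 = 6.

6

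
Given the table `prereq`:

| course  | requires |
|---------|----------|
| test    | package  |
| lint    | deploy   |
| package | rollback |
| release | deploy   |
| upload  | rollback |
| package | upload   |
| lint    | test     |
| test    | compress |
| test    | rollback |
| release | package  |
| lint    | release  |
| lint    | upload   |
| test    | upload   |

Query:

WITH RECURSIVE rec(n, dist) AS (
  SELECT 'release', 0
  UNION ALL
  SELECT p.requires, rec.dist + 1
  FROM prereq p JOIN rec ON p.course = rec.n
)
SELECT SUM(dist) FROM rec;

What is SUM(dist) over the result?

9

Base: (release, dist=0).
Iteration 1: edges from {release} -> (deploy, dist=1), (package, dist=1).
Iteration 2: edges from {deploy,package} -> (rollback, dist=2), (upload, dist=2).
Iteration 3: edges from {rollback,upload} -> (rollback, dist=3).
Iteration 4: no outgoing edges from {rollback}; recursion stops.
SUM(dist) = 0 + 1 + 1 + 2 + 2 + 3 = 9.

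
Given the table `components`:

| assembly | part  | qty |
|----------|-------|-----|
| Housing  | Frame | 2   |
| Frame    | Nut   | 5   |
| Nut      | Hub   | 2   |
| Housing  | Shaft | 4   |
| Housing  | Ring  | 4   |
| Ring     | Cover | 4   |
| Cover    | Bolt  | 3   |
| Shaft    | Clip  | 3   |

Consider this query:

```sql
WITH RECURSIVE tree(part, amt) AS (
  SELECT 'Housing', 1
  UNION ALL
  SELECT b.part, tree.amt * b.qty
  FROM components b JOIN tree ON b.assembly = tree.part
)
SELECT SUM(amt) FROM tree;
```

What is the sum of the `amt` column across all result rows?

117

Base: (Housing, amt=1).
Iteration 1: components of {Housing} -> Frame = 1*2 = 2, Ring = 1*4 = 4, Shaft = 1*4 = 4.
Iteration 2: components of {Frame,Ring,Shaft} -> Clip = 4*3 = 12, Cover = 4*4 = 16, Nut = 2*5 = 10.
Iteration 3: components of {Clip,Cover,Nut} -> Bolt = 16*3 = 48, Hub = 10*2 = 20.
Iteration 4: no further components; recursion stops.
SUM(amt) = 1 + 2 + 4 + 4 + 10 + 12 + 16 + 20 + 48 = 117.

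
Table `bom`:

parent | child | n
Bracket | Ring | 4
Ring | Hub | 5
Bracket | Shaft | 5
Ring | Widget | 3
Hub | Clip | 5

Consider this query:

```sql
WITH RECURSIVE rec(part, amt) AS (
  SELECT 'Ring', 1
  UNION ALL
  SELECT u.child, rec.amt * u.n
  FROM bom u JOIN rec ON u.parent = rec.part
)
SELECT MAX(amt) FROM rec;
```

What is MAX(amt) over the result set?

Base: (Ring, amt=1).
Iteration 1: components of {Ring} -> Hub = 1*5 = 5, Widget = 1*3 = 3.
Iteration 2: components of {Hub,Widget} -> Clip = 5*5 = 25.
Iteration 3: no further components; recursion stops.
amt values: 1, 3, 5, 25; the maximum is 25.

25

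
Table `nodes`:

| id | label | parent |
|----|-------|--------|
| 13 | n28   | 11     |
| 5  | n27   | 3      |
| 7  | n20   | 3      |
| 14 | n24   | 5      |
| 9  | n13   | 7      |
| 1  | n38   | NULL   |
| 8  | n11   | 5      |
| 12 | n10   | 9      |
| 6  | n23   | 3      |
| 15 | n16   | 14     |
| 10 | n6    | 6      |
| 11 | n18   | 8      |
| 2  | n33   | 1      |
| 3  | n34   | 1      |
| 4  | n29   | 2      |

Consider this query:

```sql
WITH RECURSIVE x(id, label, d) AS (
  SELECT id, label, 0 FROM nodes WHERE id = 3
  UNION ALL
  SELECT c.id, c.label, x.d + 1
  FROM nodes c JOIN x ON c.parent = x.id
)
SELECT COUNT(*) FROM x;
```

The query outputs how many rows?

12

Base: id=3 (n34) at d 0.
Iteration 1: rows with parent in {3} -> n27 (id 5, d 1), n23 (id 6, d 1), n20 (id 7, d 1).
Iteration 2: rows with parent in {5,6,7} -> n11 (id 8, d 2), n13 (id 9, d 2), n6 (id 10, d 2), n24 (id 14, d 2).
Iteration 3: rows with parent in {8,9,10,14} -> n18 (id 11, d 3), n10 (id 12, d 3), n16 (id 15, d 3).
Iteration 4: rows with parent in {11,12,15} -> n28 (id 13, d 4).
Iteration 5: no rows with parent in {13}; recursion stops.
Total rows emitted: 12.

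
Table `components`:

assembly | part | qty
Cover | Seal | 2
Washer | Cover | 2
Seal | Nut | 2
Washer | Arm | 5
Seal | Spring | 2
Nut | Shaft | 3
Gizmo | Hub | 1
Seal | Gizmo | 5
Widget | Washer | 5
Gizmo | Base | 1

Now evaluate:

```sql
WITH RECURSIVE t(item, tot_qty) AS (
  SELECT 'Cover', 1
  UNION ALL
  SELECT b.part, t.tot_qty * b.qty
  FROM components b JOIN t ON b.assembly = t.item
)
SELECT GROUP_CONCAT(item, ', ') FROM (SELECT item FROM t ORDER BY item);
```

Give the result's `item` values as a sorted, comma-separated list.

Base, Cover, Gizmo, Hub, Nut, Seal, Shaft, Spring

Base: (Cover, tot_qty=1).
Iteration 1: components of {Cover} -> Seal = 1*2 = 2.
Iteration 2: components of {Seal} -> Gizmo = 2*5 = 10, Nut = 2*2 = 4, Spring = 2*2 = 4.
Iteration 3: components of {Gizmo,Nut,Spring} -> Base = 10*1 = 10, Hub = 10*1 = 10, Shaft = 4*3 = 12.
Iteration 4: no further components; recursion stops.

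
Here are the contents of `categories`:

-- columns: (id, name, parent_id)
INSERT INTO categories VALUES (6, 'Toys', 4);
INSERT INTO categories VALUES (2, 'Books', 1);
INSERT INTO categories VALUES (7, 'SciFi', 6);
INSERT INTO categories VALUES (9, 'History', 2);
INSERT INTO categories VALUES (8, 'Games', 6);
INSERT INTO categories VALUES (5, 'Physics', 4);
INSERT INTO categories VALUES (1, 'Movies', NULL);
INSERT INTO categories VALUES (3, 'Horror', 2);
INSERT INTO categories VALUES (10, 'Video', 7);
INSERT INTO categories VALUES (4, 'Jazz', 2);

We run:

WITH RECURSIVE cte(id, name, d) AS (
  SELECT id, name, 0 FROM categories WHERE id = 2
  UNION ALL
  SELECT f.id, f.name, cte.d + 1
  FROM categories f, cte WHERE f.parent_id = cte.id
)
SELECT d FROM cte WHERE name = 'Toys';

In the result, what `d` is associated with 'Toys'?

Base: id=2 (Books) at d 0.
Iteration 1: rows with parent_id in {2} -> Horror (id 3, d 1), Jazz (id 4, d 1), History (id 9, d 1).
Iteration 2: rows with parent_id in {3,4,9} -> Physics (id 5, d 2), Toys (id 6, d 2).
Iteration 3: rows with parent_id in {5,6} -> SciFi (id 7, d 3), Games (id 8, d 3).
Iteration 4: rows with parent_id in {7,8} -> Video (id 10, d 4).
Iteration 5: no rows with parent_id in {10}; recursion stops.

2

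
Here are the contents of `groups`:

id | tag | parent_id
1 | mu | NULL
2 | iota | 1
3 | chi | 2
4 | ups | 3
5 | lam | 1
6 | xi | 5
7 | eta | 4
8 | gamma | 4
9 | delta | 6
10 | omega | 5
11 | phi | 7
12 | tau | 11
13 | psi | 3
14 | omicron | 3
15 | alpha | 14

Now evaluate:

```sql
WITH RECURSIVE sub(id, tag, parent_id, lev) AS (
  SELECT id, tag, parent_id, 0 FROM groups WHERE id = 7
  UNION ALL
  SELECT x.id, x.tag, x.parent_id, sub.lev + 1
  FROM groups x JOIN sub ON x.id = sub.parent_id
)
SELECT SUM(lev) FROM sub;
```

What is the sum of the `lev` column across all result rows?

10

Base: id=7 (eta), parent_id=4, lev 0.
Iteration 1: join on id=4 -> ups (id 4, parent_id=3, lev 1).
Iteration 2: join on id=3 -> chi (id 3, parent_id=2, lev 2).
Iteration 3: join on id=2 -> iota (id 2, parent_id=1, lev 3).
Iteration 4: join on id=1 -> mu (id 1, parent_id=NULL, lev 4).
Iteration 5: parent_id is NULL; no match; recursion stops.
SUM(lev) = 0 + 1 + 2 + 3 + 4 = 10.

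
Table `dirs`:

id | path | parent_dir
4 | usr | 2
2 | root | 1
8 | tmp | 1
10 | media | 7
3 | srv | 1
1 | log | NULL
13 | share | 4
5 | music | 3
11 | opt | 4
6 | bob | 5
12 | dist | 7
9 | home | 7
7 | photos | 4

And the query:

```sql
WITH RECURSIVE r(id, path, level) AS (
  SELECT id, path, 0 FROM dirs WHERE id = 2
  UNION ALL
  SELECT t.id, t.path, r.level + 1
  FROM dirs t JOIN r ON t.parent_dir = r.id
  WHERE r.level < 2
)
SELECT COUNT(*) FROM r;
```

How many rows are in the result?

5

Base: id=2 (root) at level 0.
Iteration 1: rows with parent_dir in {2} -> usr (id 4, level 1).
Iteration 2: rows with parent_dir in {4} -> photos (id 7, level 2), opt (id 11, level 2), share (id 13, level 2).
Iteration 3: level < 2 fails for all current rows; recursion stops.
Total rows emitted: 5.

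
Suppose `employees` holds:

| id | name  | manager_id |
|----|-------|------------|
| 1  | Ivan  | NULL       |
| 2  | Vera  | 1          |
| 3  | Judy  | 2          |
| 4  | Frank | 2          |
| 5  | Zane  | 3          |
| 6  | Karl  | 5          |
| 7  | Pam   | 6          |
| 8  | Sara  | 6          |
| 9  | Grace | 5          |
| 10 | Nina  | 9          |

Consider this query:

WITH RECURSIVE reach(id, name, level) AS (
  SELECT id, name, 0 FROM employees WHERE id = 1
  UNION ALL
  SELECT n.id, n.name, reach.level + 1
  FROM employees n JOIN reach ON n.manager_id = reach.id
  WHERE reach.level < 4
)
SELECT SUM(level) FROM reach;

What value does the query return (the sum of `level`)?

Base: id=1 (Ivan) at level 0.
Iteration 1: rows with manager_id in {1} -> Vera (id 2, level 1).
Iteration 2: rows with manager_id in {2} -> Judy (id 3, level 2), Frank (id 4, level 2).
Iteration 3: rows with manager_id in {3,4} -> Zane (id 5, level 3).
Iteration 4: rows with manager_id in {5} -> Karl (id 6, level 4), Grace (id 9, level 4).
Iteration 5: level < 4 fails for all current rows; recursion stops.
SUM(level) = 0 + 1 + 2 + 2 + 3 + 4 + 4 = 16.

16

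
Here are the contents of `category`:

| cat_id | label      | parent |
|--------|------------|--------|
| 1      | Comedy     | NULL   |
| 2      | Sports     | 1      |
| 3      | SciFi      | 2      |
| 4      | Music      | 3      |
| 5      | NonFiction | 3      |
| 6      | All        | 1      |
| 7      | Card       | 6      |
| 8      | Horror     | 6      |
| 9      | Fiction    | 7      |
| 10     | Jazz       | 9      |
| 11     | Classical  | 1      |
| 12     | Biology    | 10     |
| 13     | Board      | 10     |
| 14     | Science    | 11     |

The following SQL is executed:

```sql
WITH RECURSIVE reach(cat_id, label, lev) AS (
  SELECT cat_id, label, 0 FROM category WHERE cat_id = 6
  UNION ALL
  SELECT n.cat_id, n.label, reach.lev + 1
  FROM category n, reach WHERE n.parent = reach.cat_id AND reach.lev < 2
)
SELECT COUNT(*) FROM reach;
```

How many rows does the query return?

4

Base: cat_id=6 (All) at lev 0.
Iteration 1: rows with parent in {6} -> Card (id 7, lev 1), Horror (id 8, lev 1).
Iteration 2: rows with parent in {7,8} -> Fiction (id 9, lev 2).
Iteration 3: lev < 2 fails for all current rows; recursion stops.
Total rows emitted: 4.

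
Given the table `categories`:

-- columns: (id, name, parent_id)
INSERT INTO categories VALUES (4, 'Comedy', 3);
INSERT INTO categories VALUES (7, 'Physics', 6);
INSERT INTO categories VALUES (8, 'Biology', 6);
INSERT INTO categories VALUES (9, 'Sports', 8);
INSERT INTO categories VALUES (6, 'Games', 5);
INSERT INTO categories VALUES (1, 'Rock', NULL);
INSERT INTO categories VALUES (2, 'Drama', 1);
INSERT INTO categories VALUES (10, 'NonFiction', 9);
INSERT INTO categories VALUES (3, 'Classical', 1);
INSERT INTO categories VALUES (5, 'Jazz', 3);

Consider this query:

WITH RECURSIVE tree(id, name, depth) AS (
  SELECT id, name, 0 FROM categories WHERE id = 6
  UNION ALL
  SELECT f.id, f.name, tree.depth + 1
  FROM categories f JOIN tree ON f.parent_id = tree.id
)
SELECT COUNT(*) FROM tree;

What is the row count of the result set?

Base: id=6 (Games) at depth 0.
Iteration 1: rows with parent_id in {6} -> Physics (id 7, depth 1), Biology (id 8, depth 1).
Iteration 2: rows with parent_id in {7,8} -> Sports (id 9, depth 2).
Iteration 3: rows with parent_id in {9} -> NonFiction (id 10, depth 3).
Iteration 4: no rows with parent_id in {10}; recursion stops.
Total rows emitted: 5.

5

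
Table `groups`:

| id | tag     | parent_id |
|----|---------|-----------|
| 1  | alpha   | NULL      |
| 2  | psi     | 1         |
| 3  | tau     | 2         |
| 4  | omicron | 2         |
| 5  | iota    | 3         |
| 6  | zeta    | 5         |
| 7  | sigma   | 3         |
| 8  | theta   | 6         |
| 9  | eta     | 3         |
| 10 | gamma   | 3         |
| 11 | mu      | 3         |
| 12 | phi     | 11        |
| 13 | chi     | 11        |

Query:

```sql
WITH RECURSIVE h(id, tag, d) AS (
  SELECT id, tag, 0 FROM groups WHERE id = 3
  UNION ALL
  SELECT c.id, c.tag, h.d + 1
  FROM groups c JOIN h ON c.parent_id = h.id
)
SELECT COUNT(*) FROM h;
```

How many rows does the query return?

Base: id=3 (tau) at d 0.
Iteration 1: rows with parent_id in {3} -> iota (id 5, d 1), sigma (id 7, d 1), eta (id 9, d 1), gamma (id 10, d 1), mu (id 11, d 1).
Iteration 2: rows with parent_id in {5,7,9,10,11} -> zeta (id 6, d 2), phi (id 12, d 2), chi (id 13, d 2).
Iteration 3: rows with parent_id in {6,12,13} -> theta (id 8, d 3).
Iteration 4: no rows with parent_id in {8}; recursion stops.
Total rows emitted: 10.

10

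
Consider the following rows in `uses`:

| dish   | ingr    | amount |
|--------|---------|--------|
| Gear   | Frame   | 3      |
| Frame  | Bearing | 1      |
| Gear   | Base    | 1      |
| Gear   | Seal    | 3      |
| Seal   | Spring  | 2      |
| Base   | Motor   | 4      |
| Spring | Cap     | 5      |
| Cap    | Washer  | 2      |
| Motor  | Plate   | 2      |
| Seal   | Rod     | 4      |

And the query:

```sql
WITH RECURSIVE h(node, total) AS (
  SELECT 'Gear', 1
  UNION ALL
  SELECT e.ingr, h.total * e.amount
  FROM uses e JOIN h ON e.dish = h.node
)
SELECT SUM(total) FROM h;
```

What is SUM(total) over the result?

131

Base: (Gear, total=1).
Iteration 1: components of {Gear} -> Base = 1*1 = 1, Frame = 1*3 = 3, Seal = 1*3 = 3.
Iteration 2: components of {Base,Frame,Seal} -> Bearing = 3*1 = 3, Motor = 1*4 = 4, Rod = 3*4 = 12, Spring = 3*2 = 6.
Iteration 3: components of {Bearing,Motor,Rod,Spring} -> Cap = 6*5 = 30, Plate = 4*2 = 8.
Iteration 4: components of {Cap,Plate} -> Washer = 30*2 = 60.
Iteration 5: no further components; recursion stops.
SUM(total) = 1 + 3 + 1 + 3 + 3 + 4 + 6 + 12 + 8 + 30 + 60 = 131.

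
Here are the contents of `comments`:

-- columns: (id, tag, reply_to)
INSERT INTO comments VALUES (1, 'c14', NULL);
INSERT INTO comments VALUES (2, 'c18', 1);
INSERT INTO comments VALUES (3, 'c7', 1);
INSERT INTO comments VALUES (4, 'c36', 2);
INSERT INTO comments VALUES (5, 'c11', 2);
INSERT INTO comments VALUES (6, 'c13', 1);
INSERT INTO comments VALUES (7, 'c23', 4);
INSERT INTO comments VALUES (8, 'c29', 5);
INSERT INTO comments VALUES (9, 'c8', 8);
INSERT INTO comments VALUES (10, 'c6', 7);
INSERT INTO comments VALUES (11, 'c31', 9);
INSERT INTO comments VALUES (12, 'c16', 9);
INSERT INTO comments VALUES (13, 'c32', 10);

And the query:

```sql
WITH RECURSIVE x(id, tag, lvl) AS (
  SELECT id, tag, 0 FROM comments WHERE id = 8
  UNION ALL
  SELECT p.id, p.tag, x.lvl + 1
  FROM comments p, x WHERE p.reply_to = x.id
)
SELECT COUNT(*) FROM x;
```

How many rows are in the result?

Base: id=8 (c29) at lvl 0.
Iteration 1: rows with reply_to in {8} -> c8 (id 9, lvl 1).
Iteration 2: rows with reply_to in {9} -> c31 (id 11, lvl 2), c16 (id 12, lvl 2).
Iteration 3: no rows with reply_to in {11,12}; recursion stops.
Total rows emitted: 4.

4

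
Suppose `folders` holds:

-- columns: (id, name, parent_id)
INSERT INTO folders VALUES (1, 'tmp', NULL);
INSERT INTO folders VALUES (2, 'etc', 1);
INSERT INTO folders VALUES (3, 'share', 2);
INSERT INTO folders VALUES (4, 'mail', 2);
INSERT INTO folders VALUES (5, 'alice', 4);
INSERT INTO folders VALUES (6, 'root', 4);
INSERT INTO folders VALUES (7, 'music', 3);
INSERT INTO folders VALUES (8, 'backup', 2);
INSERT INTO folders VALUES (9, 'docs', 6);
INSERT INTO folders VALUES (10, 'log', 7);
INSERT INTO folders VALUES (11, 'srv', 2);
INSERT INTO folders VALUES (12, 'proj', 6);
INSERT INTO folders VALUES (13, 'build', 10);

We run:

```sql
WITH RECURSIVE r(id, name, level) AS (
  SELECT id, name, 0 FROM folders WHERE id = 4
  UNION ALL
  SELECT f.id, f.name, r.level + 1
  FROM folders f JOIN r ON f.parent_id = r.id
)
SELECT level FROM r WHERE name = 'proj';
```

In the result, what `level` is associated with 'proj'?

2

Base: id=4 (mail) at level 0.
Iteration 1: rows with parent_id in {4} -> alice (id 5, level 1), root (id 6, level 1).
Iteration 2: rows with parent_id in {5,6} -> docs (id 9, level 2), proj (id 12, level 2).
Iteration 3: no rows with parent_id in {9,12}; recursion stops.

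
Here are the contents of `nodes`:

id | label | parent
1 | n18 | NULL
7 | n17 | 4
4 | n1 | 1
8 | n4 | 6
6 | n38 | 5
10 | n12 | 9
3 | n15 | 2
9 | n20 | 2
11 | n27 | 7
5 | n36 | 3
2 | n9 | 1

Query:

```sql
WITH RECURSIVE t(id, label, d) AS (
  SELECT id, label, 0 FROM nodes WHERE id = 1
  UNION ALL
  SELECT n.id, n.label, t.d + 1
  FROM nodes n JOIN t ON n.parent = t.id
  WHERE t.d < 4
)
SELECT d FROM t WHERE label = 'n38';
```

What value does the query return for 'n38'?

4

Base: id=1 (n18) at d 0.
Iteration 1: rows with parent in {1} -> n9 (id 2, d 1), n1 (id 4, d 1).
Iteration 2: rows with parent in {2,4} -> n15 (id 3, d 2), n17 (id 7, d 2), n20 (id 9, d 2).
Iteration 3: rows with parent in {3,7,9} -> n36 (id 5, d 3), n12 (id 10, d 3), n27 (id 11, d 3).
Iteration 4: rows with parent in {5,10,11} -> n38 (id 6, d 4).
Iteration 5: d < 4 fails for all current rows; recursion stops.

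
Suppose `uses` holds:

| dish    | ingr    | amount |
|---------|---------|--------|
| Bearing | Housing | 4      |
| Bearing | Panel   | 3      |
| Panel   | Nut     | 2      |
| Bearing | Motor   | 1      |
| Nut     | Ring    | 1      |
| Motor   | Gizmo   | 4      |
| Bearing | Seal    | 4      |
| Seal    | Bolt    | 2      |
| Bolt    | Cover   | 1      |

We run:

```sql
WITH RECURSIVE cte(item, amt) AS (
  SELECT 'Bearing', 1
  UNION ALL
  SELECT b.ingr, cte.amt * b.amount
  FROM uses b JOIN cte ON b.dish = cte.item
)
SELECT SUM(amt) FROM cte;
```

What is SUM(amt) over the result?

Base: (Bearing, amt=1).
Iteration 1: components of {Bearing} -> Housing = 1*4 = 4, Motor = 1*1 = 1, Panel = 1*3 = 3, Seal = 1*4 = 4.
Iteration 2: components of {Housing,Motor,Panel,Seal} -> Bolt = 4*2 = 8, Gizmo = 1*4 = 4, Nut = 3*2 = 6.
Iteration 3: components of {Bolt,Gizmo,Nut} -> Cover = 8*1 = 8, Ring = 6*1 = 6.
Iteration 4: no further components; recursion stops.
SUM(amt) = 1 + 4 + 3 + 1 + 4 + 6 + 4 + 8 + 6 + 8 = 45.

45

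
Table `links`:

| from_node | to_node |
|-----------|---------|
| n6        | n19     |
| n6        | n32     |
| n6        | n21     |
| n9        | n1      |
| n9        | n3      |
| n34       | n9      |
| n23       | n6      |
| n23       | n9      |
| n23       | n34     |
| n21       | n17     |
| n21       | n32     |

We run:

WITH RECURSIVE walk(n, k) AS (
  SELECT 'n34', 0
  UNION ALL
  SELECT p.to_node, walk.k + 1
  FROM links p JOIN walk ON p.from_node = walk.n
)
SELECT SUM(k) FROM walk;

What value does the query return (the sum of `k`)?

5

Base: (n34, k=0).
Iteration 1: edges from {n34} -> (n9, k=1).
Iteration 2: edges from {n9} -> (n1, k=2), (n3, k=2).
Iteration 3: no outgoing edges from {n1,n3}; recursion stops.
SUM(k) = 0 + 1 + 2 + 2 = 5.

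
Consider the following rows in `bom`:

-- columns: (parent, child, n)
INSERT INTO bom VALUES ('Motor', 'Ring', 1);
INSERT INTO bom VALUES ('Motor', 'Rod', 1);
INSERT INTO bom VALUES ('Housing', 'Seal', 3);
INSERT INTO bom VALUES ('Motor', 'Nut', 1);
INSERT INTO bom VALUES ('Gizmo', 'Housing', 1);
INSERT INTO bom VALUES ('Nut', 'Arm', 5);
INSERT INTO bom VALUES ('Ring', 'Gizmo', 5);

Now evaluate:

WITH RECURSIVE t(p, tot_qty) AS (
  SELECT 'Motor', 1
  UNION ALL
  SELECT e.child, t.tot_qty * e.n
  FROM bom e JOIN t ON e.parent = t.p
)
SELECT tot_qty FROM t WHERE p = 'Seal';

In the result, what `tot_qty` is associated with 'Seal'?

15

Base: (Motor, tot_qty=1).
Iteration 1: components of {Motor} -> Nut = 1*1 = 1, Ring = 1*1 = 1, Rod = 1*1 = 1.
Iteration 2: components of {Nut,Ring,Rod} -> Arm = 1*5 = 5, Gizmo = 1*5 = 5.
Iteration 3: components of {Arm,Gizmo} -> Housing = 5*1 = 5.
Iteration 4: components of {Housing} -> Seal = 5*3 = 15.
Iteration 5: no further components; recursion stops.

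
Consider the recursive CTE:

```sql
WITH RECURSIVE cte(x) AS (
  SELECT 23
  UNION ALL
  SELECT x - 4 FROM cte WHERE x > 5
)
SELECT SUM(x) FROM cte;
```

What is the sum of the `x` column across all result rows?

78

Base: x=23.
Iteration 1: 23 > 5 holds -> x = 23 - 4 = 19.
Iteration 2: 19 > 5 holds -> x = 19 - 4 = 15.
Iteration 3: 15 > 5 holds -> x = 15 - 4 = 11.
Iteration 4: 11 > 5 holds -> x = 11 - 4 = 7.
Iteration 5: 7 > 5 holds -> x = 7 - 4 = 3.
Iteration 6: 3 > 5 fails; recursion stops.
SUM(x) = 23 + 19 + 15 + 11 + 7 + 3 = 78.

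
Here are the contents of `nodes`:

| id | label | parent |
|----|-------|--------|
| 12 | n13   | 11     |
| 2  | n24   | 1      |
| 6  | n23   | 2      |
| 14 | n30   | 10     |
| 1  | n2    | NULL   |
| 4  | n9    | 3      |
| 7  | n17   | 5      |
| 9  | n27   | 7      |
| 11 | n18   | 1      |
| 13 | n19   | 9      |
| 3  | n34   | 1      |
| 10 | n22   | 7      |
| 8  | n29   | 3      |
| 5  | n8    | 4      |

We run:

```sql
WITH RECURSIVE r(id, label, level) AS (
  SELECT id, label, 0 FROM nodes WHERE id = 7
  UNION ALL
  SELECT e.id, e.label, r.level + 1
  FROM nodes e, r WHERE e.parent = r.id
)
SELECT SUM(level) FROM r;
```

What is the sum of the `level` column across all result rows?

6

Base: id=7 (n17) at level 0.
Iteration 1: rows with parent in {7} -> n27 (id 9, level 1), n22 (id 10, level 1).
Iteration 2: rows with parent in {9,10} -> n19 (id 13, level 2), n30 (id 14, level 2).
Iteration 3: no rows with parent in {13,14}; recursion stops.
SUM(level) = 0 + 1 + 1 + 2 + 2 = 6.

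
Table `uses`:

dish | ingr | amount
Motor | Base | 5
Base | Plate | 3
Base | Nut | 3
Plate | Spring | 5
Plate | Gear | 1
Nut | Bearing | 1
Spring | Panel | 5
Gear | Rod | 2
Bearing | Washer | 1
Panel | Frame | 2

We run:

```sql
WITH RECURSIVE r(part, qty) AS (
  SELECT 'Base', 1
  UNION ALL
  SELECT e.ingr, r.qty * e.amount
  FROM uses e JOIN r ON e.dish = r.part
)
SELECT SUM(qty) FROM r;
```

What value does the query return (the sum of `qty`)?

262

Base: (Base, qty=1).
Iteration 1: components of {Base} -> Nut = 1*3 = 3, Plate = 1*3 = 3.
Iteration 2: components of {Nut,Plate} -> Bearing = 3*1 = 3, Gear = 3*1 = 3, Spring = 3*5 = 15.
Iteration 3: components of {Bearing,Gear,Spring} -> Panel = 15*5 = 75, Rod = 3*2 = 6, Washer = 3*1 = 3.
Iteration 4: components of {Panel,Rod,Washer} -> Frame = 75*2 = 150.
Iteration 5: no further components; recursion stops.
SUM(qty) = 1 + 3 + 3 + 15 + 3 + 3 + 75 + 6 + 3 + 150 = 262.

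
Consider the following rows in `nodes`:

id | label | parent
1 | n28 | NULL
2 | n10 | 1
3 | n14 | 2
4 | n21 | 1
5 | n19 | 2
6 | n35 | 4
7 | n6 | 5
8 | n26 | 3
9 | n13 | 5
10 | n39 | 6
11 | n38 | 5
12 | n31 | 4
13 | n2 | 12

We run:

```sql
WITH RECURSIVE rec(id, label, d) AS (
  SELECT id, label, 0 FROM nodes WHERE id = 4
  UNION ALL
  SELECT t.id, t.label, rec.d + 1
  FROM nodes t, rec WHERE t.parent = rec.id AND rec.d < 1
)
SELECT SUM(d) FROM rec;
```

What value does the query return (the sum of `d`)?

Base: id=4 (n21) at d 0.
Iteration 1: rows with parent in {4} -> n35 (id 6, d 1), n31 (id 12, d 1).
Iteration 2: d < 1 fails for all current rows; recursion stops.
SUM(d) = 0 + 1 + 1 = 2.

2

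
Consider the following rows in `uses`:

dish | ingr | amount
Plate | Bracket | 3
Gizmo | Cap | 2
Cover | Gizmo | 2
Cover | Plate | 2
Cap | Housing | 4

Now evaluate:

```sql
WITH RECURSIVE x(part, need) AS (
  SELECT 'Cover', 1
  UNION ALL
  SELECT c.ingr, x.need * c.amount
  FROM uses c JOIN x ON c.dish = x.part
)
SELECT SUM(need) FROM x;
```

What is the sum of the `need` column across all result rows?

31

Base: (Cover, need=1).
Iteration 1: components of {Cover} -> Gizmo = 1*2 = 2, Plate = 1*2 = 2.
Iteration 2: components of {Gizmo,Plate} -> Bracket = 2*3 = 6, Cap = 2*2 = 4.
Iteration 3: components of {Bracket,Cap} -> Housing = 4*4 = 16.
Iteration 4: no further components; recursion stops.
SUM(need) = 1 + 2 + 2 + 4 + 6 + 16 = 31.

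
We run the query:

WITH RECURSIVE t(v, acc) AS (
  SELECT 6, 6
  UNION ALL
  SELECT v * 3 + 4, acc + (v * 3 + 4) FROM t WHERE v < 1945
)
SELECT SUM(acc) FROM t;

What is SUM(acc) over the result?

13032

Base: v=6, acc=6.
Iteration 1: 6 < 1945 holds -> v = 6 * 3 + 4 = 22, acc = 6 + 22 = 28.
Iteration 2: 22 < 1945 holds -> v = 22 * 3 + 4 = 70, acc = 28 + 70 = 98.
Iteration 3: 70 < 1945 holds -> v = 70 * 3 + 4 = 214, acc = 98 + 214 = 312.
Iteration 4: 214 < 1945 holds -> v = 214 * 3 + 4 = 646, acc = 312 + 646 = 958.
Iteration 5: 646 < 1945 holds -> v = 646 * 3 + 4 = 1942, acc = 958 + 1942 = 2900.
Iteration 6: 1942 < 1945 holds -> v = 1942 * 3 + 4 = 5830, acc = 2900 + 5830 = 8730.
Iteration 7: 5830 < 1945 fails; recursion stops.
SUM(acc) = 6 + 28 + 98 + 312 + 958 + 2900 + 8730 = 13032.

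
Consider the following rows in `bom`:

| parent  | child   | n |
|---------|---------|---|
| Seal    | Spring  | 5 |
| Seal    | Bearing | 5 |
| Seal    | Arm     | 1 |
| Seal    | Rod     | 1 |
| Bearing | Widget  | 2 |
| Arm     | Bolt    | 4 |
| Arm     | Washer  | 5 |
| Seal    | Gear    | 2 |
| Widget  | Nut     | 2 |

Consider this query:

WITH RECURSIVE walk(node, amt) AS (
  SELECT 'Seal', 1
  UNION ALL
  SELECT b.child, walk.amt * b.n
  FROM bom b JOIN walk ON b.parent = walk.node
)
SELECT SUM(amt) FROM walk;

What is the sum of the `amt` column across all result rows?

Base: (Seal, amt=1).
Iteration 1: components of {Seal} -> Arm = 1*1 = 1, Bearing = 1*5 = 5, Gear = 1*2 = 2, Rod = 1*1 = 1, Spring = 1*5 = 5.
Iteration 2: components of {Arm,Bearing,Gear,Rod,Spring} -> Bolt = 1*4 = 4, Washer = 1*5 = 5, Widget = 5*2 = 10.
Iteration 3: components of {Bolt,Washer,Widget} -> Nut = 10*2 = 20.
Iteration 4: no further components; recursion stops.
SUM(amt) = 1 + 5 + 5 + 1 + 1 + 2 + 10 + 4 + 5 + 20 = 54.

54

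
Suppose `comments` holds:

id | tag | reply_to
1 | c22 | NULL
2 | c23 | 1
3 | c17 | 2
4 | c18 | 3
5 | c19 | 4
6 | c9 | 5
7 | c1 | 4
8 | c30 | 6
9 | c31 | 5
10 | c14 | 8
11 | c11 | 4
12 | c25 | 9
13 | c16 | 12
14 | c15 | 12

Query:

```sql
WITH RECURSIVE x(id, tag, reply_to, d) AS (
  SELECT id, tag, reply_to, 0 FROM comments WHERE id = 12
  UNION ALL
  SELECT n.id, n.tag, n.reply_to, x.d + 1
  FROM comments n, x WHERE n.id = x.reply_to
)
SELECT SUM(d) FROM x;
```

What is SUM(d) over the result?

Base: id=12 (c25), reply_to=9, d 0.
Iteration 1: join on id=9 -> c31 (id 9, reply_to=5, d 1).
Iteration 2: join on id=5 -> c19 (id 5, reply_to=4, d 2).
Iteration 3: join on id=4 -> c18 (id 4, reply_to=3, d 3).
Iteration 4: join on id=3 -> c17 (id 3, reply_to=2, d 4).
Iteration 5: join on id=2 -> c23 (id 2, reply_to=1, d 5).
Iteration 6: join on id=1 -> c22 (id 1, reply_to=NULL, d 6).
Iteration 7: reply_to is NULL; no match; recursion stops.
SUM(d) = 0 + 1 + 2 + 3 + 4 + 5 + 6 = 21.

21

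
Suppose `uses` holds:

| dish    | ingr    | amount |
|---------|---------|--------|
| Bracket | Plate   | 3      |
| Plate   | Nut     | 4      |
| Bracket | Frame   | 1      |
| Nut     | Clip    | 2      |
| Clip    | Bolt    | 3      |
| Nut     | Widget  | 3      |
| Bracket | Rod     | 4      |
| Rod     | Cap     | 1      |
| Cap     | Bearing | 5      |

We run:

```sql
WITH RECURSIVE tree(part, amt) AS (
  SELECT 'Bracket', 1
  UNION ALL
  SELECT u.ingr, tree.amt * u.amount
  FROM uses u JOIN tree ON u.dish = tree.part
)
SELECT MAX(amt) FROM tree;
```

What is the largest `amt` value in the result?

Base: (Bracket, amt=1).
Iteration 1: components of {Bracket} -> Frame = 1*1 = 1, Plate = 1*3 = 3, Rod = 1*4 = 4.
Iteration 2: components of {Frame,Plate,Rod} -> Cap = 4*1 = 4, Nut = 3*4 = 12.
Iteration 3: components of {Cap,Nut} -> Bearing = 4*5 = 20, Clip = 12*2 = 24, Widget = 12*3 = 36.
Iteration 4: components of {Bearing,Clip,Widget} -> Bolt = 24*3 = 72.
Iteration 5: no further components; recursion stops.
amt values: 1, 3, 1, 4, 12, 4, 24, 36, 20, 72; the maximum is 72.

72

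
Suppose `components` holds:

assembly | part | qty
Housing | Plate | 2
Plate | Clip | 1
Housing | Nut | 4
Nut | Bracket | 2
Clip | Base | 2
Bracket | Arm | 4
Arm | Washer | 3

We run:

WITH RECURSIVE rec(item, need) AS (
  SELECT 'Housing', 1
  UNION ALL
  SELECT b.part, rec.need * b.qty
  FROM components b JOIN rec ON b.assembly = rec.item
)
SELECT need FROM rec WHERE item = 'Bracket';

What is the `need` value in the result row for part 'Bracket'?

8

Base: (Housing, need=1).
Iteration 1: components of {Housing} -> Nut = 1*4 = 4, Plate = 1*2 = 2.
Iteration 2: components of {Nut,Plate} -> Bracket = 4*2 = 8, Clip = 2*1 = 2.
Iteration 3: components of {Bracket,Clip} -> Arm = 8*4 = 32, Base = 2*2 = 4.
Iteration 4: components of {Arm,Base} -> Washer = 32*3 = 96.
Iteration 5: no further components; recursion stops.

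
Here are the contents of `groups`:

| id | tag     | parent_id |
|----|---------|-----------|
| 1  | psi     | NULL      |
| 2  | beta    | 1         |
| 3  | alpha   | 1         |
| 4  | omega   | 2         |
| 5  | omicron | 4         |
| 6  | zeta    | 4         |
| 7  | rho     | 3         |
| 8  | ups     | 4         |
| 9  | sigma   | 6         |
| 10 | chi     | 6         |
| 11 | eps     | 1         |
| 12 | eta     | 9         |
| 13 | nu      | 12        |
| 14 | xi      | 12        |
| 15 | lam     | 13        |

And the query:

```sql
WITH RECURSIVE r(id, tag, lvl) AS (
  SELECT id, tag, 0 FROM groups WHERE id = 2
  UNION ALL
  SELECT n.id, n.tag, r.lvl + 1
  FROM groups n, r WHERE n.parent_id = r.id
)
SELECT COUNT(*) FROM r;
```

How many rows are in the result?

11

Base: id=2 (beta) at lvl 0.
Iteration 1: rows with parent_id in {2} -> omega (id 4, lvl 1).
Iteration 2: rows with parent_id in {4} -> omicron (id 5, lvl 2), zeta (id 6, lvl 2), ups (id 8, lvl 2).
Iteration 3: rows with parent_id in {5,6,8} -> sigma (id 9, lvl 3), chi (id 10, lvl 3).
Iteration 4: rows with parent_id in {9,10} -> eta (id 12, lvl 4).
Iteration 5: rows with parent_id in {12} -> nu (id 13, lvl 5), xi (id 14, lvl 5).
Iteration 6: rows with parent_id in {13,14} -> lam (id 15, lvl 6).
Iteration 7: no rows with parent_id in {15}; recursion stops.
Total rows emitted: 11.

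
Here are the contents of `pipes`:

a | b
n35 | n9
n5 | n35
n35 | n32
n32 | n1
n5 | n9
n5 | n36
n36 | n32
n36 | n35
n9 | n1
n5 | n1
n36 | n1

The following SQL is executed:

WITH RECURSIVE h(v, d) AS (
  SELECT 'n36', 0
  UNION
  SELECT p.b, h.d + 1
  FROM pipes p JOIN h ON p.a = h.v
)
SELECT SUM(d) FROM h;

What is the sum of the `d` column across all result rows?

Base: (n36, d=0).
Iteration 1: edges from {n36} -> (n1, d=1), (n32, d=1), (n35, d=1).
Iteration 2: edges from {n1,n32,n35} -> (n1, d=2), (n32, d=2), (n9, d=2).
Iteration 3: edges from {n1,n32,n9} -> (n1, d=3). [UNION drops 1 duplicate row(s)]
Iteration 4: no outgoing edges from {n1}; recursion stops.
SUM(d) = 0 + 1 + 1 + 1 + 2 + 2 + 2 + 3 = 12.

12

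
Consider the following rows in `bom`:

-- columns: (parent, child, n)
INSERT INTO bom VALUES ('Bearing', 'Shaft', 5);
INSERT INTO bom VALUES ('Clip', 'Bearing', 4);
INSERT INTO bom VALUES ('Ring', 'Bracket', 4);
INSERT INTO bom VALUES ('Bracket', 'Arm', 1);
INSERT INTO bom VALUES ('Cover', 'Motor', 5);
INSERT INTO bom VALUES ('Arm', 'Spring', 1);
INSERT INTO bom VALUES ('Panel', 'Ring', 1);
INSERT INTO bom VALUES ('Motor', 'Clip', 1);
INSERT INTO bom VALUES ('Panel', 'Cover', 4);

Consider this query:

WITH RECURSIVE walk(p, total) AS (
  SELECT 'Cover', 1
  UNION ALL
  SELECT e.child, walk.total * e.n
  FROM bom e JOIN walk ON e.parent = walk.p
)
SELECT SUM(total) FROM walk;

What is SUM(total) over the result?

Base: (Cover, total=1).
Iteration 1: components of {Cover} -> Motor = 1*5 = 5.
Iteration 2: components of {Motor} -> Clip = 5*1 = 5.
Iteration 3: components of {Clip} -> Bearing = 5*4 = 20.
Iteration 4: components of {Bearing} -> Shaft = 20*5 = 100.
Iteration 5: no further components; recursion stops.
SUM(total) = 1 + 5 + 5 + 20 + 100 = 131.

131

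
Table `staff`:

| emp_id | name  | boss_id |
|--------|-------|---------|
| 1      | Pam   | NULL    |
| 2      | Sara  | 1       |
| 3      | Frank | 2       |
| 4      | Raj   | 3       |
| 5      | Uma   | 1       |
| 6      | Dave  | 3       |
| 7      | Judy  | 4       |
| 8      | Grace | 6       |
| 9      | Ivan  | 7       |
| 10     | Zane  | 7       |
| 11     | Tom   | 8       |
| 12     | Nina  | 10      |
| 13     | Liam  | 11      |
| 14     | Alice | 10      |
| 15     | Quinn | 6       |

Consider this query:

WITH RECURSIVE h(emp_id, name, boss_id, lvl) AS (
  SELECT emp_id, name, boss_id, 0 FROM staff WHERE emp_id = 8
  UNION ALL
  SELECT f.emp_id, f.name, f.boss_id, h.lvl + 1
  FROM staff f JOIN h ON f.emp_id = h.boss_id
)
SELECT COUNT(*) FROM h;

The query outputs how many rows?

5

Base: emp_id=8 (Grace), boss_id=6, lvl 0.
Iteration 1: join on emp_id=6 -> Dave (id 6, boss_id=3, lvl 1).
Iteration 2: join on emp_id=3 -> Frank (id 3, boss_id=2, lvl 2).
Iteration 3: join on emp_id=2 -> Sara (id 2, boss_id=1, lvl 3).
Iteration 4: join on emp_id=1 -> Pam (id 1, boss_id=NULL, lvl 4).
Iteration 5: boss_id is NULL; no match; recursion stops.
Total rows emitted: 5.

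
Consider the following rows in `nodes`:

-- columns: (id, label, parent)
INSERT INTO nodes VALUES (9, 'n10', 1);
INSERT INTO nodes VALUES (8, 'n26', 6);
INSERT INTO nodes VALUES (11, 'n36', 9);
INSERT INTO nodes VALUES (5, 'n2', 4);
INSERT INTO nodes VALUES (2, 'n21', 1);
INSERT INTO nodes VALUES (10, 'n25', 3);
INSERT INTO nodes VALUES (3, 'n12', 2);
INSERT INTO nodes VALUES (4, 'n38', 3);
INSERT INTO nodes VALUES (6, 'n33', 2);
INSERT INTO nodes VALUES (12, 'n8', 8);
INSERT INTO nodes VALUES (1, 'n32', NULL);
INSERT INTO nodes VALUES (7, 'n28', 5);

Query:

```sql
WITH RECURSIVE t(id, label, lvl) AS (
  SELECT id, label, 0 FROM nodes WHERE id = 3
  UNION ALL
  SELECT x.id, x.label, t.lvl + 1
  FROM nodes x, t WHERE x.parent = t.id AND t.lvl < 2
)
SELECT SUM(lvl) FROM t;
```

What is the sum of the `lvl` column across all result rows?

Base: id=3 (n12) at lvl 0.
Iteration 1: rows with parent in {3} -> n38 (id 4, lvl 1), n25 (id 10, lvl 1).
Iteration 2: rows with parent in {4,10} -> n2 (id 5, lvl 2).
Iteration 3: lvl < 2 fails for all current rows; recursion stops.
SUM(lvl) = 0 + 1 + 1 + 2 = 4.

4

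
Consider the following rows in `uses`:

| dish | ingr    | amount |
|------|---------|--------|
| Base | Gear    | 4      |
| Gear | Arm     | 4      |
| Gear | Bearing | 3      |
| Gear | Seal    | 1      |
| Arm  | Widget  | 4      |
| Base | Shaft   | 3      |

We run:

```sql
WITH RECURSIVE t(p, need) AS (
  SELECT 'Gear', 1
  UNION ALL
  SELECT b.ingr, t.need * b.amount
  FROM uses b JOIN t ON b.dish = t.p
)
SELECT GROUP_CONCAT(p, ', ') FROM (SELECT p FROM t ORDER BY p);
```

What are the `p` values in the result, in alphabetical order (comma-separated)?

Base: (Gear, need=1).
Iteration 1: components of {Gear} -> Arm = 1*4 = 4, Bearing = 1*3 = 3, Seal = 1*1 = 1.
Iteration 2: components of {Arm,Bearing,Seal} -> Widget = 4*4 = 16.
Iteration 3: no further components; recursion stops.

Arm, Bearing, Gear, Seal, Widget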